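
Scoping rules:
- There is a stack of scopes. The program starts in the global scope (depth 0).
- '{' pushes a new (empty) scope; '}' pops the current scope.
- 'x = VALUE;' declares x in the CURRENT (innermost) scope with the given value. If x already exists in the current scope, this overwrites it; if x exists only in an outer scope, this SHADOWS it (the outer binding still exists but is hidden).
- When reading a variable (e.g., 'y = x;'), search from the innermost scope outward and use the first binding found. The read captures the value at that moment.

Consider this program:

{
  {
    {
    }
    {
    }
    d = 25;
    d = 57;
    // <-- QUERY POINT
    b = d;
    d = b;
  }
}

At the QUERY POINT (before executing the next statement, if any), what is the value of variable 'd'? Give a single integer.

Step 1: enter scope (depth=1)
Step 2: enter scope (depth=2)
Step 3: enter scope (depth=3)
Step 4: exit scope (depth=2)
Step 5: enter scope (depth=3)
Step 6: exit scope (depth=2)
Step 7: declare d=25 at depth 2
Step 8: declare d=57 at depth 2
Visible at query point: d=57

Answer: 57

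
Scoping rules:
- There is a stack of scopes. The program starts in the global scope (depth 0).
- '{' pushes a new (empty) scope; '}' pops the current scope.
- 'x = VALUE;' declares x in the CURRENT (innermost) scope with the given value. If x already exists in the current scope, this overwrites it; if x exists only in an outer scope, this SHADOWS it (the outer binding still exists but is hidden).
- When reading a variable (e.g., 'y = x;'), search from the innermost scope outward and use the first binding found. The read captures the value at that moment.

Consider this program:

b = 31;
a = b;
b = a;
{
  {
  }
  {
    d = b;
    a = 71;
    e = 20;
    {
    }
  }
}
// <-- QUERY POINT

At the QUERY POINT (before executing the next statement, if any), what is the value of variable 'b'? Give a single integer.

Step 1: declare b=31 at depth 0
Step 2: declare a=(read b)=31 at depth 0
Step 3: declare b=(read a)=31 at depth 0
Step 4: enter scope (depth=1)
Step 5: enter scope (depth=2)
Step 6: exit scope (depth=1)
Step 7: enter scope (depth=2)
Step 8: declare d=(read b)=31 at depth 2
Step 9: declare a=71 at depth 2
Step 10: declare e=20 at depth 2
Step 11: enter scope (depth=3)
Step 12: exit scope (depth=2)
Step 13: exit scope (depth=1)
Step 14: exit scope (depth=0)
Visible at query point: a=31 b=31

Answer: 31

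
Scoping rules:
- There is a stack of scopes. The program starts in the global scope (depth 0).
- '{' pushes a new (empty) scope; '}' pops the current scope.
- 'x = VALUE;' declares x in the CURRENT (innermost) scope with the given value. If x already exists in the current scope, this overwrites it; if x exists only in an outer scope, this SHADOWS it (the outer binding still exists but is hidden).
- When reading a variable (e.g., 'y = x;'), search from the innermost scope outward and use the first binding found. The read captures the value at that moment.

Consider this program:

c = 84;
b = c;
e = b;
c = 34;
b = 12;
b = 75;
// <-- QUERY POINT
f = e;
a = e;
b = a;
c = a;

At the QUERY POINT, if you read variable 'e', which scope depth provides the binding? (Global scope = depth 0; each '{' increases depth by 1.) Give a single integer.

Answer: 0

Derivation:
Step 1: declare c=84 at depth 0
Step 2: declare b=(read c)=84 at depth 0
Step 3: declare e=(read b)=84 at depth 0
Step 4: declare c=34 at depth 0
Step 5: declare b=12 at depth 0
Step 6: declare b=75 at depth 0
Visible at query point: b=75 c=34 e=84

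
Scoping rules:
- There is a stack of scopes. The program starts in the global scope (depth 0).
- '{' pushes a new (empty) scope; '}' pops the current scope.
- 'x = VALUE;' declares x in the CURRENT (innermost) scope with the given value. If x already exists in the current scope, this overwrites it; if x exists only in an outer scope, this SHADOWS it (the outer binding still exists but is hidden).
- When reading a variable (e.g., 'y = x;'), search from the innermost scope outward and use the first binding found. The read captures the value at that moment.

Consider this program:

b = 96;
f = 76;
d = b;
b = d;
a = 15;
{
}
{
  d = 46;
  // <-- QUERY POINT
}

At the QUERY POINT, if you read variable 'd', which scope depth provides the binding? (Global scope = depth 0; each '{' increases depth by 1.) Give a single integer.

Step 1: declare b=96 at depth 0
Step 2: declare f=76 at depth 0
Step 3: declare d=(read b)=96 at depth 0
Step 4: declare b=(read d)=96 at depth 0
Step 5: declare a=15 at depth 0
Step 6: enter scope (depth=1)
Step 7: exit scope (depth=0)
Step 8: enter scope (depth=1)
Step 9: declare d=46 at depth 1
Visible at query point: a=15 b=96 d=46 f=76

Answer: 1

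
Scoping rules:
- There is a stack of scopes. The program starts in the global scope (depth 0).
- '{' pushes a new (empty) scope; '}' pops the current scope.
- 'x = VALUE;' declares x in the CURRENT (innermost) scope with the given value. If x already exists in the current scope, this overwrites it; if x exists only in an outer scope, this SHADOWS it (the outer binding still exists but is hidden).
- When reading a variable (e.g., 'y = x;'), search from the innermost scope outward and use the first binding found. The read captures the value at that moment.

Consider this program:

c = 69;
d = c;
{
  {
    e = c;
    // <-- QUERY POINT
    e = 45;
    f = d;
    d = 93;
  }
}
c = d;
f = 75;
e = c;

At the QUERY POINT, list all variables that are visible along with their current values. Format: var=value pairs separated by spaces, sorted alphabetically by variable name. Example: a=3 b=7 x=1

Step 1: declare c=69 at depth 0
Step 2: declare d=(read c)=69 at depth 0
Step 3: enter scope (depth=1)
Step 4: enter scope (depth=2)
Step 5: declare e=(read c)=69 at depth 2
Visible at query point: c=69 d=69 e=69

Answer: c=69 d=69 e=69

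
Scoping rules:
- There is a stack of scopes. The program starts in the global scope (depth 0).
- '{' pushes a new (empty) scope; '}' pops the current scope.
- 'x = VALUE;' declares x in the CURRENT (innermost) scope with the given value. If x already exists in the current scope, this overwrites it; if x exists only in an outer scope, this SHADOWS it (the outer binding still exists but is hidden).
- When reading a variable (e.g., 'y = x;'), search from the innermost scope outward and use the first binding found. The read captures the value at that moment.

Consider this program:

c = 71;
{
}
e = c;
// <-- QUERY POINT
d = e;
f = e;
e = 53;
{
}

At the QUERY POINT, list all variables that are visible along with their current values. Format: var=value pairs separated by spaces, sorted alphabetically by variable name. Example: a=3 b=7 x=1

Step 1: declare c=71 at depth 0
Step 2: enter scope (depth=1)
Step 3: exit scope (depth=0)
Step 4: declare e=(read c)=71 at depth 0
Visible at query point: c=71 e=71

Answer: c=71 e=71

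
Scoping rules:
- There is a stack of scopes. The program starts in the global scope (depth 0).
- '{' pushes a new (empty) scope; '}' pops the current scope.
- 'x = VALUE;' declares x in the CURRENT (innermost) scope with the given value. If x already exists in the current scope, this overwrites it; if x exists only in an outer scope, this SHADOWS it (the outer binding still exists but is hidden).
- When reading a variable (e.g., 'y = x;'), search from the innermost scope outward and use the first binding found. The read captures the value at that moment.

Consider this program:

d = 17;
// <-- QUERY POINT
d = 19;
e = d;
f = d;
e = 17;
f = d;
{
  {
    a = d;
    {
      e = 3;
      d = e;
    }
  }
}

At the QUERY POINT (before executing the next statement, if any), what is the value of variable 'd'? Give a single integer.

Answer: 17

Derivation:
Step 1: declare d=17 at depth 0
Visible at query point: d=17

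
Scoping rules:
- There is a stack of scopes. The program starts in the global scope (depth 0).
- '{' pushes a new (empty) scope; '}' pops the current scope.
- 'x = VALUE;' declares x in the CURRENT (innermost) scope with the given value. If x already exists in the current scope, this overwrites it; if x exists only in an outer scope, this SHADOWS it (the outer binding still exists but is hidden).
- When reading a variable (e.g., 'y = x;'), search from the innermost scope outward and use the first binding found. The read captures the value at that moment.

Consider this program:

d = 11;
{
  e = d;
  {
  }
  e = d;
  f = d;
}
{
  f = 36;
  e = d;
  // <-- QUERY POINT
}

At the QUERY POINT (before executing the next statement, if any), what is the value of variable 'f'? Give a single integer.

Answer: 36

Derivation:
Step 1: declare d=11 at depth 0
Step 2: enter scope (depth=1)
Step 3: declare e=(read d)=11 at depth 1
Step 4: enter scope (depth=2)
Step 5: exit scope (depth=1)
Step 6: declare e=(read d)=11 at depth 1
Step 7: declare f=(read d)=11 at depth 1
Step 8: exit scope (depth=0)
Step 9: enter scope (depth=1)
Step 10: declare f=36 at depth 1
Step 11: declare e=(read d)=11 at depth 1
Visible at query point: d=11 e=11 f=36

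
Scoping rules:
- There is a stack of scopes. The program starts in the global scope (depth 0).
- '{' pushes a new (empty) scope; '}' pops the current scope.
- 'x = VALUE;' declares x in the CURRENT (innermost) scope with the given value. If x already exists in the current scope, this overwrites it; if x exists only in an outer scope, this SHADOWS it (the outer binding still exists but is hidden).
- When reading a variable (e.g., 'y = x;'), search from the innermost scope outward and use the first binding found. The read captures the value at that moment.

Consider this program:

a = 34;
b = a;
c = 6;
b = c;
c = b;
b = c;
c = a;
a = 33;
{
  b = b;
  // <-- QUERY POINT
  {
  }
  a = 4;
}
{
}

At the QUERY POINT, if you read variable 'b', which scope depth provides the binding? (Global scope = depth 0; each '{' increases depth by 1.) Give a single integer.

Answer: 1

Derivation:
Step 1: declare a=34 at depth 0
Step 2: declare b=(read a)=34 at depth 0
Step 3: declare c=6 at depth 0
Step 4: declare b=(read c)=6 at depth 0
Step 5: declare c=(read b)=6 at depth 0
Step 6: declare b=(read c)=6 at depth 0
Step 7: declare c=(read a)=34 at depth 0
Step 8: declare a=33 at depth 0
Step 9: enter scope (depth=1)
Step 10: declare b=(read b)=6 at depth 1
Visible at query point: a=33 b=6 c=34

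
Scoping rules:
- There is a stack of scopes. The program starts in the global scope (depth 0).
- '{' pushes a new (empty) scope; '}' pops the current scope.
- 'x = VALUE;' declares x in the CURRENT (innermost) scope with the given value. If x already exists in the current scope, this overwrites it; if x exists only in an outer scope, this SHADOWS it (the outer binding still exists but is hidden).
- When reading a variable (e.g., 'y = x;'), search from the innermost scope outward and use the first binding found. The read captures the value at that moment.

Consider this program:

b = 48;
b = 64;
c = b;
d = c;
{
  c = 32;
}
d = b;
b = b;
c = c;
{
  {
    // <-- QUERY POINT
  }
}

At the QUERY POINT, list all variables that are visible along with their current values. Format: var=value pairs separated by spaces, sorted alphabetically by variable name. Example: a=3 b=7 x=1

Step 1: declare b=48 at depth 0
Step 2: declare b=64 at depth 0
Step 3: declare c=(read b)=64 at depth 0
Step 4: declare d=(read c)=64 at depth 0
Step 5: enter scope (depth=1)
Step 6: declare c=32 at depth 1
Step 7: exit scope (depth=0)
Step 8: declare d=(read b)=64 at depth 0
Step 9: declare b=(read b)=64 at depth 0
Step 10: declare c=(read c)=64 at depth 0
Step 11: enter scope (depth=1)
Step 12: enter scope (depth=2)
Visible at query point: b=64 c=64 d=64

Answer: b=64 c=64 d=64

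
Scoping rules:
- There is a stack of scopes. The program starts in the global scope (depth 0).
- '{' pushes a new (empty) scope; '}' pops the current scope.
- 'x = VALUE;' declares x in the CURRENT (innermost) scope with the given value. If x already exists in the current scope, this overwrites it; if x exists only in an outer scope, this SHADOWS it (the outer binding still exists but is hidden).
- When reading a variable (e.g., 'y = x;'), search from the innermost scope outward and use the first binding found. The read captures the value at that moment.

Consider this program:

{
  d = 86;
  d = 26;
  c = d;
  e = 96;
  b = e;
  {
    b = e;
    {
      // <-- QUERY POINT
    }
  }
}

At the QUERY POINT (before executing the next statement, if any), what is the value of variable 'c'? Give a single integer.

Step 1: enter scope (depth=1)
Step 2: declare d=86 at depth 1
Step 3: declare d=26 at depth 1
Step 4: declare c=(read d)=26 at depth 1
Step 5: declare e=96 at depth 1
Step 6: declare b=(read e)=96 at depth 1
Step 7: enter scope (depth=2)
Step 8: declare b=(read e)=96 at depth 2
Step 9: enter scope (depth=3)
Visible at query point: b=96 c=26 d=26 e=96

Answer: 26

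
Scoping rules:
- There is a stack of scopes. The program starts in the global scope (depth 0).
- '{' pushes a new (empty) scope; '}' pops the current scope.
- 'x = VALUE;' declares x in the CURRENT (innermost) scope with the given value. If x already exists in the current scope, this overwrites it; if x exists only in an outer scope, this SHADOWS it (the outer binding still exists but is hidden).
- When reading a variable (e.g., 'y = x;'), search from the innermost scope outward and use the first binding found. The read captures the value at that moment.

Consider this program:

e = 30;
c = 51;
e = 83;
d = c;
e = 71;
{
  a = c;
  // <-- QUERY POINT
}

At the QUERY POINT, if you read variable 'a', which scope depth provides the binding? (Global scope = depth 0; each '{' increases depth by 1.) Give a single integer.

Answer: 1

Derivation:
Step 1: declare e=30 at depth 0
Step 2: declare c=51 at depth 0
Step 3: declare e=83 at depth 0
Step 4: declare d=(read c)=51 at depth 0
Step 5: declare e=71 at depth 0
Step 6: enter scope (depth=1)
Step 7: declare a=(read c)=51 at depth 1
Visible at query point: a=51 c=51 d=51 e=71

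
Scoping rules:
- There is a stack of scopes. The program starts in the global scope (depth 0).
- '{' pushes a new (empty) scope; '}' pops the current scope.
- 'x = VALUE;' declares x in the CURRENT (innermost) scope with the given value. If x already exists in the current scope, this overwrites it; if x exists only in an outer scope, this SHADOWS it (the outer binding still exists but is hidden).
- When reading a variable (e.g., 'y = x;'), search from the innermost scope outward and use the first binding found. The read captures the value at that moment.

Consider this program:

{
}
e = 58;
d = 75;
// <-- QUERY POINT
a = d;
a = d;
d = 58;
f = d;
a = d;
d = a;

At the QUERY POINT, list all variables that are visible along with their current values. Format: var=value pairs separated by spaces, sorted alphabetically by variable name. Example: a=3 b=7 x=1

Answer: d=75 e=58

Derivation:
Step 1: enter scope (depth=1)
Step 2: exit scope (depth=0)
Step 3: declare e=58 at depth 0
Step 4: declare d=75 at depth 0
Visible at query point: d=75 e=58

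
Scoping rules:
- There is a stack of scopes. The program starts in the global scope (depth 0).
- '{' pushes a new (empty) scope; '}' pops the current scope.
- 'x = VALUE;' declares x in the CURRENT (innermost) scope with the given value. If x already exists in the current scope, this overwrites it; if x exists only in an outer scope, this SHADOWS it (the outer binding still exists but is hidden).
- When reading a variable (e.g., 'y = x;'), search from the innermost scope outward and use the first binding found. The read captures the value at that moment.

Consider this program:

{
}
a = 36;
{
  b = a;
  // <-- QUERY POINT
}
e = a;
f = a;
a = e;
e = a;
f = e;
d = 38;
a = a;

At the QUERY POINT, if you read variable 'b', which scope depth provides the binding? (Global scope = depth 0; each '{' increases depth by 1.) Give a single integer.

Answer: 1

Derivation:
Step 1: enter scope (depth=1)
Step 2: exit scope (depth=0)
Step 3: declare a=36 at depth 0
Step 4: enter scope (depth=1)
Step 5: declare b=(read a)=36 at depth 1
Visible at query point: a=36 b=36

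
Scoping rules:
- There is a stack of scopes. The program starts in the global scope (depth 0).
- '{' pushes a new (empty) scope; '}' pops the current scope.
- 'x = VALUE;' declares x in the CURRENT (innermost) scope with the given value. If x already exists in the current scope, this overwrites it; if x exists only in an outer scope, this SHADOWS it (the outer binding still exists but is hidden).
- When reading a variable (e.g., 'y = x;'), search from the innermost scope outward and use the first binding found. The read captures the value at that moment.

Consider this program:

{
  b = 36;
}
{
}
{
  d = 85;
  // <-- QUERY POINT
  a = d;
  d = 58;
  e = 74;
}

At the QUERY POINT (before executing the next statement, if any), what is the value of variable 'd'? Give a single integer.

Step 1: enter scope (depth=1)
Step 2: declare b=36 at depth 1
Step 3: exit scope (depth=0)
Step 4: enter scope (depth=1)
Step 5: exit scope (depth=0)
Step 6: enter scope (depth=1)
Step 7: declare d=85 at depth 1
Visible at query point: d=85

Answer: 85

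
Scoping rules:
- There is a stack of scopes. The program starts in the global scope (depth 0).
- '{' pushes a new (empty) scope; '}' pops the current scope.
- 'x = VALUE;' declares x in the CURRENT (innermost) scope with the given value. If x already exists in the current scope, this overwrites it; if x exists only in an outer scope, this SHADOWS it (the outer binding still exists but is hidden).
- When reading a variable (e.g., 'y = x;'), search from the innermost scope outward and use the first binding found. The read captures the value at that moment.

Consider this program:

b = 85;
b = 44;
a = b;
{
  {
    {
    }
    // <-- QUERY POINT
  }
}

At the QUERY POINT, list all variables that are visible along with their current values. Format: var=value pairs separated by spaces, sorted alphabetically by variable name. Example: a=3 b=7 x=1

Step 1: declare b=85 at depth 0
Step 2: declare b=44 at depth 0
Step 3: declare a=(read b)=44 at depth 0
Step 4: enter scope (depth=1)
Step 5: enter scope (depth=2)
Step 6: enter scope (depth=3)
Step 7: exit scope (depth=2)
Visible at query point: a=44 b=44

Answer: a=44 b=44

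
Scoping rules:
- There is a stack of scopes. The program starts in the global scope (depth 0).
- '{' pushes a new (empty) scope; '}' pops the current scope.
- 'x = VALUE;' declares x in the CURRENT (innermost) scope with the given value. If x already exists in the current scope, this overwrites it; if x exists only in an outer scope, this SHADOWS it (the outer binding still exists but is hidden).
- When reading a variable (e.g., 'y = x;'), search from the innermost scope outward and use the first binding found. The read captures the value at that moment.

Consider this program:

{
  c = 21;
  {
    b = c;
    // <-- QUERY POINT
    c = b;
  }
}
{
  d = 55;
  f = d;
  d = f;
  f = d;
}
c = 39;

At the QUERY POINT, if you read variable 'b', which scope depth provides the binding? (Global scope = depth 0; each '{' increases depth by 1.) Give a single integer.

Step 1: enter scope (depth=1)
Step 2: declare c=21 at depth 1
Step 3: enter scope (depth=2)
Step 4: declare b=(read c)=21 at depth 2
Visible at query point: b=21 c=21

Answer: 2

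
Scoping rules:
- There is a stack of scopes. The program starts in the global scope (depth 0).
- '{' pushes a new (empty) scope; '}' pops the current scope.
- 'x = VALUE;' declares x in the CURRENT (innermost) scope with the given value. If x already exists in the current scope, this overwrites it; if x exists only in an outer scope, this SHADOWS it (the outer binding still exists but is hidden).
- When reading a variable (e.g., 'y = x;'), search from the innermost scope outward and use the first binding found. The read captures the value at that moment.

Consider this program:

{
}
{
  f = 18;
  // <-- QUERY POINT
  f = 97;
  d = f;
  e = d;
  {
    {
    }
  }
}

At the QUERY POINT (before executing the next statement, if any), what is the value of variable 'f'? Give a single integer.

Answer: 18

Derivation:
Step 1: enter scope (depth=1)
Step 2: exit scope (depth=0)
Step 3: enter scope (depth=1)
Step 4: declare f=18 at depth 1
Visible at query point: f=18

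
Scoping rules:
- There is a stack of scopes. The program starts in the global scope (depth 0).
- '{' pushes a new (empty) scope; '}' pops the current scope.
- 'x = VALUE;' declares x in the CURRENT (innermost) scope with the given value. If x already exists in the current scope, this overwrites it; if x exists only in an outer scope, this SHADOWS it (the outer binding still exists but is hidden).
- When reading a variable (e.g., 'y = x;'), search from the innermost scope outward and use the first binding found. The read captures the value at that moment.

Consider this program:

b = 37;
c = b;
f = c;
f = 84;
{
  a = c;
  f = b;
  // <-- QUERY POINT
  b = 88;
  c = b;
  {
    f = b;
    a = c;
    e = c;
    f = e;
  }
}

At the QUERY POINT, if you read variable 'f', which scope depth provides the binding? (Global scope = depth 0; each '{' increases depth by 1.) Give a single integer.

Answer: 1

Derivation:
Step 1: declare b=37 at depth 0
Step 2: declare c=(read b)=37 at depth 0
Step 3: declare f=(read c)=37 at depth 0
Step 4: declare f=84 at depth 0
Step 5: enter scope (depth=1)
Step 6: declare a=(read c)=37 at depth 1
Step 7: declare f=(read b)=37 at depth 1
Visible at query point: a=37 b=37 c=37 f=37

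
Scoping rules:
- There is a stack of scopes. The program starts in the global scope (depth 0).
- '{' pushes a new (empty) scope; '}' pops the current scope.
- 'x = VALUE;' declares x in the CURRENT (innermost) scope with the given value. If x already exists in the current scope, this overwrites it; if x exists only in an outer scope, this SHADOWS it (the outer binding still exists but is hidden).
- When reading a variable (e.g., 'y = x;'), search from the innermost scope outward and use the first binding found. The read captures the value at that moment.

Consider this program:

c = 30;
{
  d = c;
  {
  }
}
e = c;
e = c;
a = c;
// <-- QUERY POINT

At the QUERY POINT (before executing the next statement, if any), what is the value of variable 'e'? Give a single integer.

Answer: 30

Derivation:
Step 1: declare c=30 at depth 0
Step 2: enter scope (depth=1)
Step 3: declare d=(read c)=30 at depth 1
Step 4: enter scope (depth=2)
Step 5: exit scope (depth=1)
Step 6: exit scope (depth=0)
Step 7: declare e=(read c)=30 at depth 0
Step 8: declare e=(read c)=30 at depth 0
Step 9: declare a=(read c)=30 at depth 0
Visible at query point: a=30 c=30 e=30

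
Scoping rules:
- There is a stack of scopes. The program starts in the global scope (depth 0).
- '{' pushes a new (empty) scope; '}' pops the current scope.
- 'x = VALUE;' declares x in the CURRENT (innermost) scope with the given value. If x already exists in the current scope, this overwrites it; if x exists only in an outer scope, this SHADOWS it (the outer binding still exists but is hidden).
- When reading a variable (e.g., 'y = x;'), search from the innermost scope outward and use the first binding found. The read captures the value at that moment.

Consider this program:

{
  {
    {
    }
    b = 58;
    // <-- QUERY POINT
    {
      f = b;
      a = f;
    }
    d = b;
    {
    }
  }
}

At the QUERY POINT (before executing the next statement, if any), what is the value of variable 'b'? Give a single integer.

Step 1: enter scope (depth=1)
Step 2: enter scope (depth=2)
Step 3: enter scope (depth=3)
Step 4: exit scope (depth=2)
Step 5: declare b=58 at depth 2
Visible at query point: b=58

Answer: 58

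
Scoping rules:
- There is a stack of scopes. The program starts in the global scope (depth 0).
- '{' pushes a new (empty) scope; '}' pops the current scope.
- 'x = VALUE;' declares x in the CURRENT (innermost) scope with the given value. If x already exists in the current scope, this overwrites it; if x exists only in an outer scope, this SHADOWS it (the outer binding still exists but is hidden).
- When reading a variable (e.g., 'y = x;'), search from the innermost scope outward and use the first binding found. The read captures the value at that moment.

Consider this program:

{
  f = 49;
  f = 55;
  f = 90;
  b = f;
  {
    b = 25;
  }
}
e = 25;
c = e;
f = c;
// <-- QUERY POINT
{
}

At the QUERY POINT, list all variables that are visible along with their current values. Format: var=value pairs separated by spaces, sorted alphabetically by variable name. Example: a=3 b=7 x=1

Answer: c=25 e=25 f=25

Derivation:
Step 1: enter scope (depth=1)
Step 2: declare f=49 at depth 1
Step 3: declare f=55 at depth 1
Step 4: declare f=90 at depth 1
Step 5: declare b=(read f)=90 at depth 1
Step 6: enter scope (depth=2)
Step 7: declare b=25 at depth 2
Step 8: exit scope (depth=1)
Step 9: exit scope (depth=0)
Step 10: declare e=25 at depth 0
Step 11: declare c=(read e)=25 at depth 0
Step 12: declare f=(read c)=25 at depth 0
Visible at query point: c=25 e=25 f=25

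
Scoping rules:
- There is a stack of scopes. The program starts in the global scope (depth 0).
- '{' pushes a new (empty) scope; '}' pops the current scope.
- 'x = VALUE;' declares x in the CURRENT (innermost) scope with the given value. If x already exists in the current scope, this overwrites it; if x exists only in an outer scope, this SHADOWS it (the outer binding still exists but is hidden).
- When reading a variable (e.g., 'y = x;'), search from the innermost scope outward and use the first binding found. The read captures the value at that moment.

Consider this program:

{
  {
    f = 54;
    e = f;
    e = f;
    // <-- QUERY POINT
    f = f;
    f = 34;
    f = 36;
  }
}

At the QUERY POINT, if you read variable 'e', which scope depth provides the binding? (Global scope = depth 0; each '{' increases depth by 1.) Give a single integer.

Answer: 2

Derivation:
Step 1: enter scope (depth=1)
Step 2: enter scope (depth=2)
Step 3: declare f=54 at depth 2
Step 4: declare e=(read f)=54 at depth 2
Step 5: declare e=(read f)=54 at depth 2
Visible at query point: e=54 f=54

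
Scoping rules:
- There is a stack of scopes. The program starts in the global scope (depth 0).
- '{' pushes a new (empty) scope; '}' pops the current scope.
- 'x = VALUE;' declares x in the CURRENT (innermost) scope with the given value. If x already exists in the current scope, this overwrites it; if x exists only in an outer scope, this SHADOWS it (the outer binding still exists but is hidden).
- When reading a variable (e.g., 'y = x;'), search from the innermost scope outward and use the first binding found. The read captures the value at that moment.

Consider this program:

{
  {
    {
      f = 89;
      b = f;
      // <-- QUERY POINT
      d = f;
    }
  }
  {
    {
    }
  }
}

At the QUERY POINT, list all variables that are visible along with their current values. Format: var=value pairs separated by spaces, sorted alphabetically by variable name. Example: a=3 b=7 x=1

Answer: b=89 f=89

Derivation:
Step 1: enter scope (depth=1)
Step 2: enter scope (depth=2)
Step 3: enter scope (depth=3)
Step 4: declare f=89 at depth 3
Step 5: declare b=(read f)=89 at depth 3
Visible at query point: b=89 f=89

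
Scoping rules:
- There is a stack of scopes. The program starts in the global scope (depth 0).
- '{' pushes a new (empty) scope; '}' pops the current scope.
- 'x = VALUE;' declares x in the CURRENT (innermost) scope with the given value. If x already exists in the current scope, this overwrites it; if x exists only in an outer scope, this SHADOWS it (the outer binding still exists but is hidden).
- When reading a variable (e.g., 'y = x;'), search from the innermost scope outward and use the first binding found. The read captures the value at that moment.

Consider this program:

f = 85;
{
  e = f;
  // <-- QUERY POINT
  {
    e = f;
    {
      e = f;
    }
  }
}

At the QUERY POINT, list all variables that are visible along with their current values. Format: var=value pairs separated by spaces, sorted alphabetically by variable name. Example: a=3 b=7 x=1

Answer: e=85 f=85

Derivation:
Step 1: declare f=85 at depth 0
Step 2: enter scope (depth=1)
Step 3: declare e=(read f)=85 at depth 1
Visible at query point: e=85 f=85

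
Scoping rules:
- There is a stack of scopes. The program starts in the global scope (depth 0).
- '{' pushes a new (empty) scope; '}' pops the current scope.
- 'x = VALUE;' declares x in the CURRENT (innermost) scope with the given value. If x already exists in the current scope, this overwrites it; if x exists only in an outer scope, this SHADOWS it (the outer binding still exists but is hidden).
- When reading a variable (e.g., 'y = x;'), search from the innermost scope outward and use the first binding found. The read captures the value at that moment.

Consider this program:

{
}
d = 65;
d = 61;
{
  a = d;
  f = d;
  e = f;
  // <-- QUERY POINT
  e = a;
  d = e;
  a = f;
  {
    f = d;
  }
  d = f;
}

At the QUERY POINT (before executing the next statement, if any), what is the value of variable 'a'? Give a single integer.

Step 1: enter scope (depth=1)
Step 2: exit scope (depth=0)
Step 3: declare d=65 at depth 0
Step 4: declare d=61 at depth 0
Step 5: enter scope (depth=1)
Step 6: declare a=(read d)=61 at depth 1
Step 7: declare f=(read d)=61 at depth 1
Step 8: declare e=(read f)=61 at depth 1
Visible at query point: a=61 d=61 e=61 f=61

Answer: 61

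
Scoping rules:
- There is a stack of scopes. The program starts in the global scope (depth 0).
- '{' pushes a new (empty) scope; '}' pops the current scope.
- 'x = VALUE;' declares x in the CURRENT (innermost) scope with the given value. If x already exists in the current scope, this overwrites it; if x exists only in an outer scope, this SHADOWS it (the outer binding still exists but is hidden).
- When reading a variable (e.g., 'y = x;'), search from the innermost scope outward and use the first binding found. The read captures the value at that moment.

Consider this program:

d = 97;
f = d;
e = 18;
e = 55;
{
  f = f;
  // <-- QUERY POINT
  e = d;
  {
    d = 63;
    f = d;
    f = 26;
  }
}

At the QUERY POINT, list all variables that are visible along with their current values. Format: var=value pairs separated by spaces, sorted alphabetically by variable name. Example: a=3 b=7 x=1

Answer: d=97 e=55 f=97

Derivation:
Step 1: declare d=97 at depth 0
Step 2: declare f=(read d)=97 at depth 0
Step 3: declare e=18 at depth 0
Step 4: declare e=55 at depth 0
Step 5: enter scope (depth=1)
Step 6: declare f=(read f)=97 at depth 1
Visible at query point: d=97 e=55 f=97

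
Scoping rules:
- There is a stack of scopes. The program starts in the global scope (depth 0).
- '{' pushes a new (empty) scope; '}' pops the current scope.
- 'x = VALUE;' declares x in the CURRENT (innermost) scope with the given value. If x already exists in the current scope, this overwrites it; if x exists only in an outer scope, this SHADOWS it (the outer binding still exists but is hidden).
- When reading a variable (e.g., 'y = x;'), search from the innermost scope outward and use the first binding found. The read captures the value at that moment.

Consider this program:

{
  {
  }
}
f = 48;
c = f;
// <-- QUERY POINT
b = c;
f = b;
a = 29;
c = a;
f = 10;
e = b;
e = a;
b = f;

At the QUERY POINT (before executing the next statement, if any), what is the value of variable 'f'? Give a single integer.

Answer: 48

Derivation:
Step 1: enter scope (depth=1)
Step 2: enter scope (depth=2)
Step 3: exit scope (depth=1)
Step 4: exit scope (depth=0)
Step 5: declare f=48 at depth 0
Step 6: declare c=(read f)=48 at depth 0
Visible at query point: c=48 f=48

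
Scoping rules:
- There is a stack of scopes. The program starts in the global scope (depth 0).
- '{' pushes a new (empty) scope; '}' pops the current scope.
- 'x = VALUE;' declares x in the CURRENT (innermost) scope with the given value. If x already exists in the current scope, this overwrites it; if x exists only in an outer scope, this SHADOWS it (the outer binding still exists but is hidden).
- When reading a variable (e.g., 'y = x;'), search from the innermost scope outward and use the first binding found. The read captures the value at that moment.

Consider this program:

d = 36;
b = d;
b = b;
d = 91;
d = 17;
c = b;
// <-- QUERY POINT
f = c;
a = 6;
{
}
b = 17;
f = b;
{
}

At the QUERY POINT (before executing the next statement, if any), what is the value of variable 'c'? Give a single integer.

Step 1: declare d=36 at depth 0
Step 2: declare b=(read d)=36 at depth 0
Step 3: declare b=(read b)=36 at depth 0
Step 4: declare d=91 at depth 0
Step 5: declare d=17 at depth 0
Step 6: declare c=(read b)=36 at depth 0
Visible at query point: b=36 c=36 d=17

Answer: 36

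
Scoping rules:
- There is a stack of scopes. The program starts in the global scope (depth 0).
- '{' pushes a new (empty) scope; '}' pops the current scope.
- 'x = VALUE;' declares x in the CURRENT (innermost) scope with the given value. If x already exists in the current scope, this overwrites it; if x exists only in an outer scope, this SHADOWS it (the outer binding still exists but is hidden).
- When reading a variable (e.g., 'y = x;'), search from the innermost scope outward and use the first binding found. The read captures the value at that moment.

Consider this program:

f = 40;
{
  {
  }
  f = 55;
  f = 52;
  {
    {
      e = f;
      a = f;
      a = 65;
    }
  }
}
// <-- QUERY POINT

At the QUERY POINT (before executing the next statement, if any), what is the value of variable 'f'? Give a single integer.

Answer: 40

Derivation:
Step 1: declare f=40 at depth 0
Step 2: enter scope (depth=1)
Step 3: enter scope (depth=2)
Step 4: exit scope (depth=1)
Step 5: declare f=55 at depth 1
Step 6: declare f=52 at depth 1
Step 7: enter scope (depth=2)
Step 8: enter scope (depth=3)
Step 9: declare e=(read f)=52 at depth 3
Step 10: declare a=(read f)=52 at depth 3
Step 11: declare a=65 at depth 3
Step 12: exit scope (depth=2)
Step 13: exit scope (depth=1)
Step 14: exit scope (depth=0)
Visible at query point: f=40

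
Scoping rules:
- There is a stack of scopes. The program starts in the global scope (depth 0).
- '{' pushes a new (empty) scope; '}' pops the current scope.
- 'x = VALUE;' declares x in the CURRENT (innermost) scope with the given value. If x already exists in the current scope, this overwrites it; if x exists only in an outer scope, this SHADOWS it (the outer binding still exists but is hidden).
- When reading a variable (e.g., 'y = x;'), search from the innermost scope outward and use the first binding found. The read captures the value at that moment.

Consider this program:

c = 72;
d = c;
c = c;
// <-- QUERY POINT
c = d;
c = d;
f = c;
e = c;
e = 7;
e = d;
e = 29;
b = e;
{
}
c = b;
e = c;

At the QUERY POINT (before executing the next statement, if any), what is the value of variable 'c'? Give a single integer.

Answer: 72

Derivation:
Step 1: declare c=72 at depth 0
Step 2: declare d=(read c)=72 at depth 0
Step 3: declare c=(read c)=72 at depth 0
Visible at query point: c=72 d=72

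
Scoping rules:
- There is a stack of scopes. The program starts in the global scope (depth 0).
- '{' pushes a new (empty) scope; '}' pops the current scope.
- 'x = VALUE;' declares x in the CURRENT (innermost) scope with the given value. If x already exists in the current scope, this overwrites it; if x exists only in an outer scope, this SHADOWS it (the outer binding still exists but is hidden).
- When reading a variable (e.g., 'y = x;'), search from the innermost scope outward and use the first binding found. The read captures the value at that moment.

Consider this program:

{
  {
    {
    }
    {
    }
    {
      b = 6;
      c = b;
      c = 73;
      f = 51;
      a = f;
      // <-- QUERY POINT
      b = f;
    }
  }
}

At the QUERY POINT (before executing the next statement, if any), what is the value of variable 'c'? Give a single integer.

Step 1: enter scope (depth=1)
Step 2: enter scope (depth=2)
Step 3: enter scope (depth=3)
Step 4: exit scope (depth=2)
Step 5: enter scope (depth=3)
Step 6: exit scope (depth=2)
Step 7: enter scope (depth=3)
Step 8: declare b=6 at depth 3
Step 9: declare c=(read b)=6 at depth 3
Step 10: declare c=73 at depth 3
Step 11: declare f=51 at depth 3
Step 12: declare a=(read f)=51 at depth 3
Visible at query point: a=51 b=6 c=73 f=51

Answer: 73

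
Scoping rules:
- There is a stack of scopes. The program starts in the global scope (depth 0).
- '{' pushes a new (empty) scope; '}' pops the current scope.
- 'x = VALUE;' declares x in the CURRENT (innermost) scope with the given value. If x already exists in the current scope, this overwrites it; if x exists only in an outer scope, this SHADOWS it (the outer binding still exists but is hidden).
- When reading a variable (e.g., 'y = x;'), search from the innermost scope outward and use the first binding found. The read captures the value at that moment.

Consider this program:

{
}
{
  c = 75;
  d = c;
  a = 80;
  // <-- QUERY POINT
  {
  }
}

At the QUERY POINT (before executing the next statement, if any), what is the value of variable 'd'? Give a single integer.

Answer: 75

Derivation:
Step 1: enter scope (depth=1)
Step 2: exit scope (depth=0)
Step 3: enter scope (depth=1)
Step 4: declare c=75 at depth 1
Step 5: declare d=(read c)=75 at depth 1
Step 6: declare a=80 at depth 1
Visible at query point: a=80 c=75 d=75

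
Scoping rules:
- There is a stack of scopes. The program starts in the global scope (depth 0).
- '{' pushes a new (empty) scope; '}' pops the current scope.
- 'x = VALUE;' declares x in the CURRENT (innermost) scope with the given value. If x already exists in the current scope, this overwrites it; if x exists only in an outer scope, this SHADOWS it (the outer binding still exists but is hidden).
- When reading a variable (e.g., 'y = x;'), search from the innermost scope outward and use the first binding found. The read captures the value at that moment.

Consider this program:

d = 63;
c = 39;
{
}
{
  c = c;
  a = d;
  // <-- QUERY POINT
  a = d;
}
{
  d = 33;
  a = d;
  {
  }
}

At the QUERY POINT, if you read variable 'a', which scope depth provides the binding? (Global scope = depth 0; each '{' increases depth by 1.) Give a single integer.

Answer: 1

Derivation:
Step 1: declare d=63 at depth 0
Step 2: declare c=39 at depth 0
Step 3: enter scope (depth=1)
Step 4: exit scope (depth=0)
Step 5: enter scope (depth=1)
Step 6: declare c=(read c)=39 at depth 1
Step 7: declare a=(read d)=63 at depth 1
Visible at query point: a=63 c=39 d=63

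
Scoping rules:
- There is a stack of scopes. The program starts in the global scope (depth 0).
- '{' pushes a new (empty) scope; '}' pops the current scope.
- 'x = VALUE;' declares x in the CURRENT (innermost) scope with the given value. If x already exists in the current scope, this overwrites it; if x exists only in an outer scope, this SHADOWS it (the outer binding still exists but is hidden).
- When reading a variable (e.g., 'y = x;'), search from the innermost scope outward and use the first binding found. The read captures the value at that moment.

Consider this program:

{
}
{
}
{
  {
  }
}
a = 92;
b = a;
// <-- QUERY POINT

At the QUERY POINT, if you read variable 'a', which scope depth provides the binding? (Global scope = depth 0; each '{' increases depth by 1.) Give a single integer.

Answer: 0

Derivation:
Step 1: enter scope (depth=1)
Step 2: exit scope (depth=0)
Step 3: enter scope (depth=1)
Step 4: exit scope (depth=0)
Step 5: enter scope (depth=1)
Step 6: enter scope (depth=2)
Step 7: exit scope (depth=1)
Step 8: exit scope (depth=0)
Step 9: declare a=92 at depth 0
Step 10: declare b=(read a)=92 at depth 0
Visible at query point: a=92 b=92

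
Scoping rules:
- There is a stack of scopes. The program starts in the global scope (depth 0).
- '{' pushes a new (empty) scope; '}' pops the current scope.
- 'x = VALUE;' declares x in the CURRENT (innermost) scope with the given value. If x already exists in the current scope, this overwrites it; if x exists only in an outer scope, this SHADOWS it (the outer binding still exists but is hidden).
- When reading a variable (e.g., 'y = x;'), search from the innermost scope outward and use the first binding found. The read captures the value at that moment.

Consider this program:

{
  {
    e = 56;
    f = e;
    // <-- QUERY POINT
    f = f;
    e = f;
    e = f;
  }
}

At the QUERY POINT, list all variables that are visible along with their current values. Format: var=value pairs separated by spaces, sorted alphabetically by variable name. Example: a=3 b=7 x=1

Answer: e=56 f=56

Derivation:
Step 1: enter scope (depth=1)
Step 2: enter scope (depth=2)
Step 3: declare e=56 at depth 2
Step 4: declare f=(read e)=56 at depth 2
Visible at query point: e=56 f=56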